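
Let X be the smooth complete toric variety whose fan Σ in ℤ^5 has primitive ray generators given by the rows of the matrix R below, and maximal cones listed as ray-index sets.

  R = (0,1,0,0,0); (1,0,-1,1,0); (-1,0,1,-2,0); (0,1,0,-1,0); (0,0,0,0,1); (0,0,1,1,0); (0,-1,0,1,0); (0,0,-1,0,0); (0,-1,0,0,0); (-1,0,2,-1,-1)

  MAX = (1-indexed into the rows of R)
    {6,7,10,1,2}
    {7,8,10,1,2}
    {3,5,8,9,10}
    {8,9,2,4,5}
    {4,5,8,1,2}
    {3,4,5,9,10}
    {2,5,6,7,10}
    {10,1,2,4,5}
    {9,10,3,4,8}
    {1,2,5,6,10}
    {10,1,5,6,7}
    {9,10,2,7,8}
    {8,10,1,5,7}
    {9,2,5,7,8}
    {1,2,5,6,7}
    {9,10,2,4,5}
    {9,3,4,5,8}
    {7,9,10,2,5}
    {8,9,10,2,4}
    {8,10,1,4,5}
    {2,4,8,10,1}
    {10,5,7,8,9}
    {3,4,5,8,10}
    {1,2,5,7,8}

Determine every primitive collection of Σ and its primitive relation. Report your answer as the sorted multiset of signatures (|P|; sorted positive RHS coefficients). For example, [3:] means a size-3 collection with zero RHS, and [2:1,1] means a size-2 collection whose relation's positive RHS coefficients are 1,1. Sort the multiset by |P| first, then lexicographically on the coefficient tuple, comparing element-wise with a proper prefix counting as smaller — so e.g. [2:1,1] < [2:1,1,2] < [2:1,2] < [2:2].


Σ has 12 primitive collections:

  P = {1,9}:  v_{1} + v_{9} = 0 — sig = [2:]
  P = {4,7}:  v_{4} + v_{7} = 0 — sig = [2:]
  P = {2,3}:  v_{2} + v_{3} = v_{4} + v_{9} — sig = [2:1,1]
  P = {3,6}:  v_{3} + v_{6} = v_{5} + v_{10} — sig = [2:1,1]
  P = {6,8}:  v_{6} + v_{8} = v_{1} + v_{7} — sig = [2:1,1]
  P = {1,3}:  v_{1} + v_{3} = v_{4} + v_{5} + v_{8} + v_{10} — sig = [2:1,1,1,1]
  P = {3,7}:  v_{3} + v_{7} = v_{5} + v_{8} + v_{9} + v_{10} — sig = [2:1,1,1,1]
  P = {4,6}:  v_{4} + v_{6} = v_{1} + v_{2} + v_{5} + v_{10} — sig = [2:1,1,1,1]
  P = {6,9}:  v_{6} + v_{9} = v_{2} + v_{5} + v_{7} + v_{10} — sig = [2:1,1,1,1]
  P = {2,5,8,10}:  v_{2} + v_{5} + v_{8} + v_{10} = 0 — sig = [4:]
  P = {1,2,5,7,10}:  v_{1} + v_{2} + v_{5} + v_{7} + v_{10} = v_{6} — sig = [5:1]
  P = {4,5,8,9,10}:  v_{4} + v_{5} + v_{8} + v_{9} + v_{10} = v_{3} — sig = [5:1]

Hence PRS(X_Σ) =
    |P|=2: 9 collections, coeffs (), (), (1,1), (1,1), (1,1), (1,1,1,1), (1,1,1,1), (1,1,1,1), (1,1,1,1)
    |P|=4: 1 collection, coeffs ()
    |P|=5: 2 collections, coeffs (1), (1)


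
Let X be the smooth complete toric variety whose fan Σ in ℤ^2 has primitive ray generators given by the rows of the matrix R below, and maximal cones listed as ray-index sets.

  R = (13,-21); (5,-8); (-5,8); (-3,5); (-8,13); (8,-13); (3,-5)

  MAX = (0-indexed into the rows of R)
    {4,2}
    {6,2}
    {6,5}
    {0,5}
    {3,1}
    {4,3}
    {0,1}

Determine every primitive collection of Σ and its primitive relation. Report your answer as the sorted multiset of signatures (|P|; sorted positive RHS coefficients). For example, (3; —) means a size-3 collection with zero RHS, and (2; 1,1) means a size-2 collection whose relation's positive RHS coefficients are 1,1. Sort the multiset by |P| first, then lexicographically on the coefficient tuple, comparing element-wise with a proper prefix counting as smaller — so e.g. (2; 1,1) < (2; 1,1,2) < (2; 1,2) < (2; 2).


Σ has 14 primitive collections:

  P = {1,2}:  v_{1} + v_{2} = 0  ⟹  sig = (2; —)
  P = {3,6}:  v_{3} + v_{6} = 0  ⟹  sig = (2; —)
  P = {4,5}:  v_{4} + v_{5} = 0  ⟹  sig = (2; —)
  P = {0,2}:  v_{0} + v_{2} = v_{5}  ⟹  sig = (2; 1)
  P = {0,4}:  v_{0} + v_{4} = v_{1}  ⟹  sig = (2; 1)
  P = {1,4}:  v_{1} + v_{4} = v_{3}  ⟹  sig = (2; 1)
  P = {1,5}:  v_{1} + v_{5} = v_{0}  ⟹  sig = (2; 1)
  P = {1,6}:  v_{1} + v_{6} = v_{5}  ⟹  sig = (2; 1)
  P = {2,3}:  v_{2} + v_{3} = v_{4}  ⟹  sig = (2; 1)
  P = {2,5}:  v_{2} + v_{5} = v_{6}  ⟹  sig = (2; 1)
  P = {3,5}:  v_{3} + v_{5} = v_{1}  ⟹  sig = (2; 1)
  P = {4,6}:  v_{4} + v_{6} = v_{2}  ⟹  sig = (2; 1)
  P = {0,3}:  v_{0} + v_{3} = 2·v_{1}  ⟹  sig = (2; 2)
  P = {0,6}:  v_{0} + v_{6} = 2·v_{5}  ⟹  sig = (2; 2)

Sorted signature multiset PRS(X):
[(2; —), (2; —), (2; —), (2; 1), (2; 1), (2; 1), (2; 1), (2; 1), (2; 1), (2; 1), (2; 1), (2; 1), (2; 2), (2; 2)]


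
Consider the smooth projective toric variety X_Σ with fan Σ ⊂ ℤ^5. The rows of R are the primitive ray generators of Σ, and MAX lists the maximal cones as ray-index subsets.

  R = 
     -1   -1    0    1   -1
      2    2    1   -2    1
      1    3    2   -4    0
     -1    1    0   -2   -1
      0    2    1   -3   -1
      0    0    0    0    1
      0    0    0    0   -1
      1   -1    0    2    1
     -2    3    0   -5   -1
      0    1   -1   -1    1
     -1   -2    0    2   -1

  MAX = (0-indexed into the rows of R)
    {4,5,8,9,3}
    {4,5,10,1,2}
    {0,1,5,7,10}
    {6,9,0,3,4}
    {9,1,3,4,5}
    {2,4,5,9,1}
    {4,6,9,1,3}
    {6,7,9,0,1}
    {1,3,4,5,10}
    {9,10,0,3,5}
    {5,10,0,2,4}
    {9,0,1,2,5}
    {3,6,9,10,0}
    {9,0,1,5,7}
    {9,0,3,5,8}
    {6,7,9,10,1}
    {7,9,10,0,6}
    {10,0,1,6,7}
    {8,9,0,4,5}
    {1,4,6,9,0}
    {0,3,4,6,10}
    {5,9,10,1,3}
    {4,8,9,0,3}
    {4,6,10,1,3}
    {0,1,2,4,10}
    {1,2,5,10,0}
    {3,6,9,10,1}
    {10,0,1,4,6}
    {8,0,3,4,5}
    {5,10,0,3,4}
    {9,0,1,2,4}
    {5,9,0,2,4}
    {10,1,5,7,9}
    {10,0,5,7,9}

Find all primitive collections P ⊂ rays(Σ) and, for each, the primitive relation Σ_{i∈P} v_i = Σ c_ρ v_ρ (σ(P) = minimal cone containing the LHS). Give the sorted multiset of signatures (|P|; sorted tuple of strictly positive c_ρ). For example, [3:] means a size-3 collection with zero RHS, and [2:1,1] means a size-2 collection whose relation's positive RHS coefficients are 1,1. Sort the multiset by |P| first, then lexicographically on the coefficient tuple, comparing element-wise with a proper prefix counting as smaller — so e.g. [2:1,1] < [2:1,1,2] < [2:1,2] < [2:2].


Δ(Σ) — 11 vertices, 17 min non-faces:

  {3,7}:  v_{3} + v_{7} = 0 ; sig = [2:]
  {5,6}:  v_{5} + v_{6} = 0 ; sig = [2:]
  {4,7}:  v_{4} + v_{7} = v_{0} + v_{1} ; sig = [2:1,1]
  {2,6}:  v_{2} + v_{6} = v_{0} + v_{1} + v_{4} ; sig = [2:1,1,1]
  {6,8}:  v_{6} + v_{8} = v_{0} + v_{3} + v_{4} + v_{9} ; sig = [2:1,1,1,1]
  {7,8}:  v_{7} + v_{8} = v_{0} + v_{4} + v_{5} + v_{9} ; sig = [2:1,1,1,1]
  {1,8}:  v_{1} + v_{8} = 2·v_{4} + v_{5} + v_{9} ; sig = [2:1,1,2]
  {8,10}:  v_{8} + v_{10} = v_{0} + 2·v_{3} + v_{5} ; sig = [2:1,1,2]
  {2,8}:  v_{2} + v_{8} = v_{0} + 3·v_{4} + 2·v_{5} + v_{9} ; sig = [2:1,1,2,3]
  {2,3}:  v_{2} + v_{3} = 2·v_{4} + v_{5} ; sig = [2:1,2]
  {2,7}:  v_{2} + v_{7} = 2·v_{0} + 2·v_{1} + v_{5} ; sig = [2:1,2,2]
  {0,1,3}:  v_{0} + v_{1} + v_{3} = v_{4} ; sig = [3:1]
  {4,9,10}:  v_{4} + v_{9} + v_{10} = v_{3} ; sig = [3:1]
  {2,9,10}:  v_{2} + v_{9} + v_{10} = v_{4} + v_{5} ; sig = [3:1,1]
  {0,1,9,10}:  v_{0} + v_{1} + v_{9} + v_{10} = 0 ; sig = [4:]
  {0,1,4,5}:  v_{0} + v_{1} + v_{4} + v_{5} = v_{2} ; sig = [4:1]
  {0,3,4,5,9}:  v_{0} + v_{3} + v_{4} + v_{5} + v_{9} = v_{8} ; sig = [5:1]

Hence PRS(X_Σ) =
{ [2:] ×2,  [2:1,1],  [2:1,1,1],  [2:1,1,1,1] ×2,  [2:1,1,2] ×2,  [2:1,1,2,3],  [2:1,2],  [2:1,2,2],  [3:1] ×2,  [3:1,1],  [4:],  [4:1],  [5:1] }


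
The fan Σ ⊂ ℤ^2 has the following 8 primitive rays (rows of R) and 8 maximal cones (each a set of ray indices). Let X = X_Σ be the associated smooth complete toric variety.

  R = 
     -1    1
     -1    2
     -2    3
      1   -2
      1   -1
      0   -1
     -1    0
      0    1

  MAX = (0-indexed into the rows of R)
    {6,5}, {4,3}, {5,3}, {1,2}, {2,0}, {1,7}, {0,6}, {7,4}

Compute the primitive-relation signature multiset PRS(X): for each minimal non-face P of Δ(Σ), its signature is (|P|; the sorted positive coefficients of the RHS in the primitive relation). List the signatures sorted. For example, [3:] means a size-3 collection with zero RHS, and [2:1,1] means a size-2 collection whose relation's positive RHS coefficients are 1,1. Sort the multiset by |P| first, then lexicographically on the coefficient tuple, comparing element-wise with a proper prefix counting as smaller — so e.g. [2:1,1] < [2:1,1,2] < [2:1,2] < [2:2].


Primitive collections (20):

  • {0,4}:  v_{0} + v_{4} = 0  ⇒ sig = [2:]
  • {1,3}:  v_{1} + v_{3} = 0  ⇒ sig = [2:]
  • {5,7}:  v_{5} + v_{7} = 0  ⇒ sig = [2:]
  • {0,1}:  v_{0} + v_{1} = v_{2}  ⇒ sig = [2:1]
  • {0,3}:  v_{0} + v_{3} = v_{5}  ⇒ sig = [2:1]
  • {0,5}:  v_{0} + v_{5} = v_{6}  ⇒ sig = [2:1]
  • {0,7}:  v_{0} + v_{7} = v_{1}  ⇒ sig = [2:1]
  • {1,4}:  v_{1} + v_{4} = v_{7}  ⇒ sig = [2:1]
  • {1,5}:  v_{1} + v_{5} = v_{0}  ⇒ sig = [2:1]
  • {2,3}:  v_{2} + v_{3} = v_{0}  ⇒ sig = [2:1]
  • {2,4}:  v_{2} + v_{4} = v_{1}  ⇒ sig = [2:1]
  • {3,7}:  v_{3} + v_{7} = v_{4}  ⇒ sig = [2:1]
  • {4,5}:  v_{4} + v_{5} = v_{3}  ⇒ sig = [2:1]
  • {4,6}:  v_{4} + v_{6} = v_{5}  ⇒ sig = [2:1]
  • {6,7}:  v_{6} + v_{7} = v_{0}  ⇒ sig = [2:1]
  • {1,6}:  v_{1} + v_{6} = 2·v_{0}  ⇒ sig = [2:2]
  • {2,5}:  v_{2} + v_{5} = 2·v_{0}  ⇒ sig = [2:2]
  • {2,7}:  v_{2} + v_{7} = 2·v_{1}  ⇒ sig = [2:2]
  • {3,6}:  v_{3} + v_{6} = 2·v_{5}  ⇒ sig = [2:2]
  • {2,6}:  v_{2} + v_{6} = 3·v_{0}  ⇒ sig = [2:3]

so the primitive-relation signature multiset is
{ [2:] ×3,  [2:1] ×12,  [2:2] ×4,  [2:3] }


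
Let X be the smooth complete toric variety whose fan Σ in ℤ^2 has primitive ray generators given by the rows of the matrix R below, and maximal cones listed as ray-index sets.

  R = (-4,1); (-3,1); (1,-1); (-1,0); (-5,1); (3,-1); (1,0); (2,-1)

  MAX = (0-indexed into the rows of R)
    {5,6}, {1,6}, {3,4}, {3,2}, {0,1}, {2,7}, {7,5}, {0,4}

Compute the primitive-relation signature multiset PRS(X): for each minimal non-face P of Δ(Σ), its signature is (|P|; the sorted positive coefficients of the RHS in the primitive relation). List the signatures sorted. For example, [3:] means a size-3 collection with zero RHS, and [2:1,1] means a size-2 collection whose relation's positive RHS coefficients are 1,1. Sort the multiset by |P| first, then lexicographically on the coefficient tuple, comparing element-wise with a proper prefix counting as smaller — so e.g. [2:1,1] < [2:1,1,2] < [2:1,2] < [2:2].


The 20 primitive collections of Σ (r=8, n=2):

  {1,5}:  v_{1} + v_{5} = 0  ⇒ sig = [2:]
  {3,6}:  v_{3} + v_{6} = 0  ⇒ sig = [2:]
  {0,3}:  v_{0} + v_{3} = v_{4}  ⇒ sig = [2:1]
  {0,5}:  v_{0} + v_{5} = v_{3}  ⇒ sig = [2:1]
  {0,6}:  v_{0} + v_{6} = v_{1}  ⇒ sig = [2:1]
  {1,3}:  v_{1} + v_{3} = v_{0}  ⇒ sig = [2:1]
  {1,7}:  v_{1} + v_{7} = v_{3}  ⇒ sig = [2:1]
  {2,6}:  v_{2} + v_{6} = v_{7}  ⇒ sig = [2:1]
  {3,5}:  v_{3} + v_{5} = v_{7}  ⇒ sig = [2:1]
  {3,7}:  v_{3} + v_{7} = v_{2}  ⇒ sig = [2:1]
  {4,6}:  v_{4} + v_{6} = v_{0}  ⇒ sig = [2:1]
  {6,7}:  v_{6} + v_{7} = v_{5}  ⇒ sig = [2:1]
  {0,7}:  v_{0} + v_{7} = 2·v_{3}  ⇒ sig = [2:2]
  {1,2}:  v_{1} + v_{2} = 2·v_{3}  ⇒ sig = [2:2]
  {1,4}:  v_{1} + v_{4} = 2·v_{0}  ⇒ sig = [2:2]
  {2,5}:  v_{2} + v_{5} = 2·v_{7}  ⇒ sig = [2:2]
  {4,5}:  v_{4} + v_{5} = 2·v_{3}  ⇒ sig = [2:2]
  {0,2}:  v_{0} + v_{2} = 3·v_{3}  ⇒ sig = [2:3]
  {4,7}:  v_{4} + v_{7} = 3·v_{3}  ⇒ sig = [2:3]
  {2,4}:  v_{2} + v_{4} = 4·v_{3}  ⇒ sig = [2:4]

Sorted signature multiset PRS(X):
    |P|=2: 20 collections, coeffs (), (), (1), (1), (1), (1), (1), (1), (1), (1), (1), (1), (2), (2), (2), (2), (2), (3), (3), (4)


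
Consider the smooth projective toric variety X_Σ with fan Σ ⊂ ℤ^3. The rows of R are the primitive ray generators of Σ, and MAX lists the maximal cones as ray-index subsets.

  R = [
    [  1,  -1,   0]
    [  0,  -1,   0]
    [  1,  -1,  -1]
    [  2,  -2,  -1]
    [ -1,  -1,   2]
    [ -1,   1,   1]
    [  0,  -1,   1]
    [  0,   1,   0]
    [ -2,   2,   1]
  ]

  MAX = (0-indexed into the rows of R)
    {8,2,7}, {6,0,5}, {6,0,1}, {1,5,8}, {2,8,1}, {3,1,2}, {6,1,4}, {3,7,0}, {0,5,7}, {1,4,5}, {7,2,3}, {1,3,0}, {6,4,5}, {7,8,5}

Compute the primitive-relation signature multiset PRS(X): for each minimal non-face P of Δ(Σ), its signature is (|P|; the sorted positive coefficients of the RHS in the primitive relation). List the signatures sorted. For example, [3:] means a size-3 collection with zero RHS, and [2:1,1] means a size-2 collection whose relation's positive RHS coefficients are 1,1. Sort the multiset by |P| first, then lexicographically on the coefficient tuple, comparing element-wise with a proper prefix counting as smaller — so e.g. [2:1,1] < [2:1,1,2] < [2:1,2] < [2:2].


The 17 primitive collections of Σ (r=9, n=3):

  • {1,7}:  v_{1} + v_{7} = 0  ⟹  sig = [2:]
  • {2,5}:  v_{2} + v_{5} = 0  ⟹  sig = [2:]
  • {3,8}:  v_{3} + v_{8} = 0  ⟹  sig = [2:]
  • {0,2}:  v_{0} + v_{2} = v_{3}  ⟹  sig = [2:1]
  • {0,8}:  v_{0} + v_{8} = v_{5}  ⟹  sig = [2:1]
  • {3,5}:  v_{3} + v_{5} = v_{0}  ⟹  sig = [2:1]
  • {2,4}:  v_{2} + v_{4} = v_{1} + v_{6}  ⟹  sig = [2:1,1]
  • {2,6}:  v_{2} + v_{6} = v_{0} + v_{1}  ⟹  sig = [2:1,1]
  • {4,7}:  v_{4} + v_{7} = v_{5} + v_{6}  ⟹  sig = [2:1,1]
  • {6,7}:  v_{6} + v_{7} = v_{0} + v_{5}  ⟹  sig = [2:1,1]
  • {3,4}:  v_{3} + v_{4} = v_{0} + v_{1} + v_{6}  ⟹  sig = [2:1,1,1]
  • {3,6}:  v_{3} + v_{6} = 2·v_{0} + v_{1}  ⟹  sig = [2:1,2]
  • {6,8}:  v_{6} + v_{8} = v_{1} + 2·v_{5}  ⟹  sig = [2:1,2]
  • {0,4}:  v_{0} + v_{4} = 2·v_{6}  ⟹  sig = [2:2]
  • {4,8}:  v_{4} + v_{8} = 2·v_{1} + 3·v_{5}  ⟹  sig = [2:2,3]
  • {0,1,5}:  v_{0} + v_{1} + v_{5} = v_{6}  ⟹  sig = [3:1]
  • {1,5,6}:  v_{1} + v_{5} + v_{6} = v_{4}  ⟹  sig = [3:1]

Sorted signature multiset PRS(X):
{ [2:] ×3,  [2:1] ×3,  [2:1,1] ×4,  [2:1,1,1],  [2:1,2] ×2,  [2:2],  [2:2,3],  [3:1] ×2 }


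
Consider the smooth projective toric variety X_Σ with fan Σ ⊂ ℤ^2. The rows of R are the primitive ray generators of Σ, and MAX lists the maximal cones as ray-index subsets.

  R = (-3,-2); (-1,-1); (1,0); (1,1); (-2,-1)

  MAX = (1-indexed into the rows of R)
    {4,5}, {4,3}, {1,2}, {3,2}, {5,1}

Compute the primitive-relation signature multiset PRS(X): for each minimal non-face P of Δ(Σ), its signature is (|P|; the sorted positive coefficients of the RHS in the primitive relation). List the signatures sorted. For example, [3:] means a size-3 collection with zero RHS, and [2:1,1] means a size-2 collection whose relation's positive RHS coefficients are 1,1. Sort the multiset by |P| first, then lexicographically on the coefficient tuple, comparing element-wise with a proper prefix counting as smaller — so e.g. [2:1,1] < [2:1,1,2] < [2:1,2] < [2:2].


Primitive collections (5):

  {2,4}:  v_{2} + v_{4} = 0  →  sig = [2:]
  {1,4}:  v_{1} + v_{4} = v_{5}  →  sig = [2:1]
  {2,5}:  v_{2} + v_{5} = v_{1}  →  sig = [2:1]
  {3,5}:  v_{3} + v_{5} = v_{2}  →  sig = [2:1]
  {1,3}:  v_{1} + v_{3} = 2·v_{2}  →  sig = [2:2]

so the primitive-relation signature multiset is
    [2:]
    [2:1]
    [2:1]
    [2:1]
    [2:2]


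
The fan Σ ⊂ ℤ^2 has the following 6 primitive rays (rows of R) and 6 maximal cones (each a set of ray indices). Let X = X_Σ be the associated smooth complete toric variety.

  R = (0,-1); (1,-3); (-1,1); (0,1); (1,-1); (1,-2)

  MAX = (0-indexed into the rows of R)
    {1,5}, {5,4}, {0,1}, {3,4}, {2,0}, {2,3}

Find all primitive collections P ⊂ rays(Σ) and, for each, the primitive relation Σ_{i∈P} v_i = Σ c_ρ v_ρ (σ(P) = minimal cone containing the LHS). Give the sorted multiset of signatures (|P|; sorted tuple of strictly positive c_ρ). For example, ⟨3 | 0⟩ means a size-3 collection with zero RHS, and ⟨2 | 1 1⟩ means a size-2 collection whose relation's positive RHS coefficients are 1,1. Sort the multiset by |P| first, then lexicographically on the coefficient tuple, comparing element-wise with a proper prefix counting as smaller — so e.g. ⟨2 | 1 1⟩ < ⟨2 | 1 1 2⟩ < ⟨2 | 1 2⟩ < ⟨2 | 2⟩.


Minimal non-faces — 9 found among 6 rays, 6 max cones:

  P = {0,3}:  v_{0} + v_{3} = 0  so sig = ⟨2 | 0⟩
  P = {2,4}:  v_{2} + v_{4} = 0  so sig = ⟨2 | 0⟩
  P = {0,4}:  v_{0} + v_{4} = v_{5}  so sig = ⟨2 | 1⟩
  P = {0,5}:  v_{0} + v_{5} = v_{1}  so sig = ⟨2 | 1⟩
  P = {1,3}:  v_{1} + v_{3} = v_{5}  so sig = ⟨2 | 1⟩
  P = {2,5}:  v_{2} + v_{5} = v_{0}  so sig = ⟨2 | 1⟩
  P = {3,5}:  v_{3} + v_{5} = v_{4}  so sig = ⟨2 | 1⟩
  P = {1,2}:  v_{1} + v_{2} = 2·v_{0}  so sig = ⟨2 | 2⟩
  P = {1,4}:  v_{1} + v_{4} = 2·v_{5}  so sig = ⟨2 | 2⟩

Signatures (|P|; sorted positive RHS coefficients), sorted:
    ⟨2 | 0⟩
    ⟨2 | 0⟩
    ⟨2 | 1⟩
    ⟨2 | 1⟩
    ⟨2 | 1⟩
    ⟨2 | 1⟩
    ⟨2 | 1⟩
    ⟨2 | 2⟩
    ⟨2 | 2⟩


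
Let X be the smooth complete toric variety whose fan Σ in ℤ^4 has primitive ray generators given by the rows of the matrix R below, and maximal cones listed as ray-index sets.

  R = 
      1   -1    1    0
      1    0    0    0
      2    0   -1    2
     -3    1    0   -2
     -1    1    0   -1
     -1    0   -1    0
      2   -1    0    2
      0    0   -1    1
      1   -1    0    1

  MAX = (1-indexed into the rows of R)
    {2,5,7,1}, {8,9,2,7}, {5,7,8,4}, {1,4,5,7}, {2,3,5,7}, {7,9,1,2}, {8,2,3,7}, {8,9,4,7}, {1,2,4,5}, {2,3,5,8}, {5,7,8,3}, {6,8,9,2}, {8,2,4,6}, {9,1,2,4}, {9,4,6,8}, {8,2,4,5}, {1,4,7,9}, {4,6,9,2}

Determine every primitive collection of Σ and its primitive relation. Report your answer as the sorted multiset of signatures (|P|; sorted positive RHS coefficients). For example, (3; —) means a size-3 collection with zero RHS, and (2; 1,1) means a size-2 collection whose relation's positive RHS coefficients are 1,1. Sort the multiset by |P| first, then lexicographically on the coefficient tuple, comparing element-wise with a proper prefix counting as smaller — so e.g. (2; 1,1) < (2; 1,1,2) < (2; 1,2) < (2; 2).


|primitive collections| = 12. Relations:

  {5,9}:  v_{5} + v_{9} = 0 — sig = (2; —)
  {1,8}:  v_{1} + v_{8} = v_{9} — sig = (2; 1)
  {1,3}:  v_{1} + v_{3} = v_{2} + v_{7} — sig = (2; 1,1)
  {3,4}:  v_{3} + v_{4} = v_{5} + v_{8} — sig = (2; 1,1)
  {6,7}:  v_{6} + v_{7} = v_{8} + v_{9} — sig = (2; 1,1)
  {3,9}:  v_{3} + v_{9} = v_{2} + v_{7} + v_{8} — sig = (2; 1,1,1)
  {5,6}:  v_{5} + v_{6} = v_{2} + v_{4} + v_{8} — sig = (2; 1,1,1)
  {1,6}:  v_{1} + v_{6} = v_{2} + v_{4} + 2·v_{9} — sig = (2; 1,1,2)
  {3,6}:  v_{3} + v_{6} = v_{2} + 2·v_{8} — sig = (2; 1,2)
  {2,4,7}:  v_{2} + v_{4} + v_{7} = 0 — sig = (3; —)
  {2,4,8,9}:  v_{2} + v_{4} + v_{8} + v_{9} = v_{6} — sig = (4; 1)
  {2,5,7,8}:  v_{2} + v_{5} + v_{7} + v_{8} = v_{3} — sig = (4; 1)

Hence PRS(X_Σ) =
{ (2; —),  (2; 1),  (2; 1,1) ×3,  (2; 1,1,1) ×2,  (2; 1,1,2),  (2; 1,2),  (3; —),  (4; 1) ×2 }


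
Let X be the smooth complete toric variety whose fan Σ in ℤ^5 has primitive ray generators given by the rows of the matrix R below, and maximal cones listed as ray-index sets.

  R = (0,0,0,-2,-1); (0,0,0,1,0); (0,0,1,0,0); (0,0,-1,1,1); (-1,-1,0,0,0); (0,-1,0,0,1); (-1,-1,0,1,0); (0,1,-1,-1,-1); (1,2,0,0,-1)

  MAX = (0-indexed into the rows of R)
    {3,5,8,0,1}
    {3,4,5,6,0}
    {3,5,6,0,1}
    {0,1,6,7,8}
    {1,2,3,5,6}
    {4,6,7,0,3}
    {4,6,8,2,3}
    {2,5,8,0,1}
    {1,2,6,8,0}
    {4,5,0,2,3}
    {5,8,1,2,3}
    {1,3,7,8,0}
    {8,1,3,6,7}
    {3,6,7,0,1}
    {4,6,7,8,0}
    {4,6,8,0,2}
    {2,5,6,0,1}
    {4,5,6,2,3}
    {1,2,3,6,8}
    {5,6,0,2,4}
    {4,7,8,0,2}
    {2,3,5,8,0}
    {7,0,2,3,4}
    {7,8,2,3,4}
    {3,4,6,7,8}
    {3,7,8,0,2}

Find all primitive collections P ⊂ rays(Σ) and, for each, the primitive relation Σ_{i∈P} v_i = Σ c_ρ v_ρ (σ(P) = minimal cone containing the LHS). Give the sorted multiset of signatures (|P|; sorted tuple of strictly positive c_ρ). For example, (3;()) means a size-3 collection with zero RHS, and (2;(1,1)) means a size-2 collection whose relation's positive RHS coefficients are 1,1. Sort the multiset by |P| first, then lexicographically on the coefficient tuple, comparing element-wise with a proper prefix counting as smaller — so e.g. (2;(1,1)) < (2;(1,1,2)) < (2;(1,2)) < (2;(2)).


Minimal non-faces — 10 found among 9 rays, 26 max cones:

  P = {1,4}:  v_{1} + v_{4} = v_{6} ; sig = (2;(1))
  P = {5,7}:  v_{5} + v_{7} = v_{0} + v_{3} ; sig = (2;(1,1))
  P = {4,5,8}:  v_{4} + v_{5} + v_{8} = 0 ; sig = (3;())
  P = {5,6,8}:  v_{5} + v_{6} + v_{8} = v_{1} ; sig = (3;(1))
  P = {1,2,7}:  v_{1} + v_{2} + v_{7} = v_{4} + v_{8} ; sig = (3;(1,1))
  P = {2,6,7}:  v_{2} + v_{6} + v_{7} = 2·v_{4} + v_{8} ; sig = (3;(1,2))
  P = {0,1,2,3}:  v_{0} + v_{1} + v_{2} + v_{3} = 0 ; sig = (4;())
  P = {0,2,3,6}:  v_{0} + v_{2} + v_{3} + v_{6} = v_{4} ; sig = (4;(1))
  P = {0,3,4,8}:  v_{0} + v_{3} + v_{4} + v_{8} = v_{7} ; sig = (4;(1))
  P = {0,3,6,8}:  v_{0} + v_{3} + v_{6} + v_{8} = v_{1} + v_{7} ; sig = (4;(1,1))

Sorted signature multiset PRS(X):
    |P|=2: 2 collections, coeffs (1), (1,1)
    |P|=3: 4 collections, coeffs (), (1), (1,1), (1,2)
    |P|=4: 4 collections, coeffs (), (1), (1), (1,1)


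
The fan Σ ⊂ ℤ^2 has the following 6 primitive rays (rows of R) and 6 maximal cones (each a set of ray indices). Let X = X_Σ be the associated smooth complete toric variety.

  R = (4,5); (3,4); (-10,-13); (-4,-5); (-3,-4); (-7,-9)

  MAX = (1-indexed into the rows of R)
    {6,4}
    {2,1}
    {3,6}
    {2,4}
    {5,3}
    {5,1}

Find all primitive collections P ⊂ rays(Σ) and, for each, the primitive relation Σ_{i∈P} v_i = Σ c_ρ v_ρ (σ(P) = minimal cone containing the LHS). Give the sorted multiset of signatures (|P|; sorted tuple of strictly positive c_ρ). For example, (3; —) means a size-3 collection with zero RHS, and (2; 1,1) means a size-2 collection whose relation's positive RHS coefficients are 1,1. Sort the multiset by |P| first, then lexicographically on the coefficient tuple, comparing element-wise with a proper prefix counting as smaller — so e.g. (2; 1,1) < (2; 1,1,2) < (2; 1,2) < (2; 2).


Σ has 9 primitive collections:

  P={1,4}:  v_{1} + v_{4} = 0 — sig = (2; —)
  P={2,5}:  v_{2} + v_{5} = 0 — sig = (2; —)
  P={1,6}:  v_{1} + v_{6} = v_{5} — sig = (2; 1)
  P={2,3}:  v_{2} + v_{3} = v_{6} — sig = (2; 1)
  P={2,6}:  v_{2} + v_{6} = v_{4} — sig = (2; 1)
  P={4,5}:  v_{4} + v_{5} = v_{6} — sig = (2; 1)
  P={5,6}:  v_{5} + v_{6} = v_{3} — sig = (2; 1)
  P={1,3}:  v_{1} + v_{3} = 2·v_{5} — sig = (2; 2)
  P={3,4}:  v_{3} + v_{4} = 2·v_{6} — sig = (2; 2)

Sorted signature multiset PRS(X):
    |P|=2: 9 collections, coeffs (), (), (1), (1), (1), (1), (1), (2), (2)


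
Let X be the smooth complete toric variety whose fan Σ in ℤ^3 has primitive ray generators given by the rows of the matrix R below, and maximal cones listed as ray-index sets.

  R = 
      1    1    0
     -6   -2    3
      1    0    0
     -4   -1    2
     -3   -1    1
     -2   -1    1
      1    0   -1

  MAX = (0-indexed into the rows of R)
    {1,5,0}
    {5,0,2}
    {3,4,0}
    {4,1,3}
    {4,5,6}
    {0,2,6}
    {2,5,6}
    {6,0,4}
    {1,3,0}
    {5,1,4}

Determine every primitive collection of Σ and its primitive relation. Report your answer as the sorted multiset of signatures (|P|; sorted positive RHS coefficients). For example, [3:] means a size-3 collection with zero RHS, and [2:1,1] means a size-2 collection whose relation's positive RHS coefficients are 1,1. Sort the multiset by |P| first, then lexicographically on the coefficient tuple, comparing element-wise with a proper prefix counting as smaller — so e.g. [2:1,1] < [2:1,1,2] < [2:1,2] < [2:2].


Primitive collections (9):

  • {2,4}:  v_{2} + v_{4} = v_{5} ; sig = [2:1]
  • {3,5}:  v_{3} + v_{5} = v_{1} ; sig = [2:1]
  • {3,6}:  v_{3} + v_{6} = v_{4} ; sig = [2:1]
  • {1,6}:  v_{1} + v_{6} = v_{4} + v_{5} ; sig = [2:1,1]
  • {2,3}:  v_{2} + v_{3} = v_{0} + 2·v_{5} ; sig = [2:1,2]
  • {1,2}:  v_{1} + v_{2} = v_{0} + 3·v_{5} ; sig = [2:1,3]
  • {0,5,6}:  v_{0} + v_{5} + v_{6} = 0 ; sig = [3:]
  • {0,4,5}:  v_{0} + v_{4} + v_{5} = v_{3} ; sig = [3:1]
  • {0,1,4}:  v_{0} + v_{1} + v_{4} = 2·v_{3} ; sig = [3:2]

Signatures (|P|; sorted positive RHS coefficients), sorted:
    |P|=2: 6 collections, coeffs (1), (1), (1), (1,1), (1,2), (1,3)
    |P|=3: 3 collections, coeffs (), (1), (2)


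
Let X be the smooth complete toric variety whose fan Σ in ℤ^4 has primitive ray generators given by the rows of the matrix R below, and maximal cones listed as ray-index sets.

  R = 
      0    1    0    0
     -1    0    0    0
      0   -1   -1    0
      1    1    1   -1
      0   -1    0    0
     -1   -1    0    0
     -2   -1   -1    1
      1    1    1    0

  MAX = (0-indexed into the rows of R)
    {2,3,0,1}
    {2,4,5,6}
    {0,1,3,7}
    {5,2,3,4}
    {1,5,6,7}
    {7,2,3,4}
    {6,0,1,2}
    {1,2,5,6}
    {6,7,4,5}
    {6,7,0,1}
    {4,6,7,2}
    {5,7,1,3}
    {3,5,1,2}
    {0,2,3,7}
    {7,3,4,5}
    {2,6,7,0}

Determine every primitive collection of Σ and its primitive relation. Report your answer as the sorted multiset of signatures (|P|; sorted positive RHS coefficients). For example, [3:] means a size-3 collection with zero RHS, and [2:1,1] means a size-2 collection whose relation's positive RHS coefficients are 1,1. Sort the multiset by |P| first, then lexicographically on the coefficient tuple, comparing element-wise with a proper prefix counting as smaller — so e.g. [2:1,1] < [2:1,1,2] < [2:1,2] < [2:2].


Σ has 6 primitive collections:

  • {0,4}:  v_{0} + v_{4} = 0  so sig = [2:]
  • {0,5}:  v_{0} + v_{5} = v_{1}  so sig = [2:1]
  • {1,4}:  v_{1} + v_{4} = v_{5}  so sig = [2:1]
  • {3,6}:  v_{3} + v_{6} = v_{1}  so sig = [2:1]
  • {1,2,7}:  v_{1} + v_{2} + v_{7} = 0  so sig = [3:]
  • {2,5,7}:  v_{2} + v_{5} + v_{7} = v_{4}  so sig = [3:1]

Sorted signature multiset PRS(X):
    [2:]
    [2:1]
    [2:1]
    [2:1]
    [3:]
    [3:1]


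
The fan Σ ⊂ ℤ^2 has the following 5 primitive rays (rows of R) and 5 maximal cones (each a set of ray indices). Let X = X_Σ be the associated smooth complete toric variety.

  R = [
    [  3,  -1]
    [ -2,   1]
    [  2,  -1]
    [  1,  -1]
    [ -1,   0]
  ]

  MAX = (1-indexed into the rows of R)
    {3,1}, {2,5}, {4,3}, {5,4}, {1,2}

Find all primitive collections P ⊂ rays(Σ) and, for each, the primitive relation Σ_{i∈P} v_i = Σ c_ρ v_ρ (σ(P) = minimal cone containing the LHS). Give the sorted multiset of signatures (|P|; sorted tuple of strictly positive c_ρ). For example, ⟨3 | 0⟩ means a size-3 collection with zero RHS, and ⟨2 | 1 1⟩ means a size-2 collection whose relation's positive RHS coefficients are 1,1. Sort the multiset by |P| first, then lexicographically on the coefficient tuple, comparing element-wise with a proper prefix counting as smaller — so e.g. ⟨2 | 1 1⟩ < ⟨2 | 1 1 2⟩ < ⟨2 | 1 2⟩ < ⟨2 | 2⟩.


Σ has 5 primitive collections:

  P={2,3}:  v_{2} + v_{3} = 0 — sig = ⟨2 | 0⟩
  P={1,5}:  v_{1} + v_{5} = v_{3} — sig = ⟨2 | 1⟩
  P={2,4}:  v_{2} + v_{4} = v_{5} — sig = ⟨2 | 1⟩
  P={3,5}:  v_{3} + v_{5} = v_{4} — sig = ⟨2 | 1⟩
  P={1,4}:  v_{1} + v_{4} = 2·v_{3} — sig = ⟨2 | 2⟩

Signatures (|P|; sorted positive RHS coefficients), sorted:
[⟨2 | 0⟩, ⟨2 | 1⟩, ⟨2 | 1⟩, ⟨2 | 1⟩, ⟨2 | 2⟩]


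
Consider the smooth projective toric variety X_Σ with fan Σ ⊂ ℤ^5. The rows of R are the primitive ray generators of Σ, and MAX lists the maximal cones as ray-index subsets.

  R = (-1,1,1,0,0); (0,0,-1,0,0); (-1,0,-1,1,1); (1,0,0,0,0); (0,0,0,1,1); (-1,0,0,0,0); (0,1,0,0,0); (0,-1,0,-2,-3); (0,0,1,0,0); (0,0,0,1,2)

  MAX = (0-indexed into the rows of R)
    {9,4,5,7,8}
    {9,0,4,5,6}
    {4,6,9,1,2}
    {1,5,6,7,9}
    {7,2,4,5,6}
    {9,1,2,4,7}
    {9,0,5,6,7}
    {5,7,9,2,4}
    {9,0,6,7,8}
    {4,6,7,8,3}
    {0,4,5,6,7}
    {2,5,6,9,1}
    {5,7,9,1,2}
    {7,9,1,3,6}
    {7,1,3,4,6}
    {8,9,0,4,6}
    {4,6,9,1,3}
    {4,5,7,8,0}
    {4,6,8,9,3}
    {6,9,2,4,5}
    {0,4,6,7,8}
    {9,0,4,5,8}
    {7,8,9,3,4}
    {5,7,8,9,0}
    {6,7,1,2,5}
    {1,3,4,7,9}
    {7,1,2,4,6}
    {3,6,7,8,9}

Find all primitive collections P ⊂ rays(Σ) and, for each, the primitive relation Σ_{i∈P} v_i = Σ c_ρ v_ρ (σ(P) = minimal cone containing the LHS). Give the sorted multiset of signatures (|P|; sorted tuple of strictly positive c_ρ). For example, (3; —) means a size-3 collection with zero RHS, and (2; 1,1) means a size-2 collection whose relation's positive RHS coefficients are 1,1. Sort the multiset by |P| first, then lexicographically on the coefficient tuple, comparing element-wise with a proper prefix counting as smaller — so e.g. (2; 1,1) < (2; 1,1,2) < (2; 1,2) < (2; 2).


The 12 primitive collections of Σ (r=10, n=5):

  • {1,8}:  v_{1} + v_{8} = 0 — sig = (2; —)
  • {3,5}:  v_{3} + v_{5} = 0 — sig = (2; —)
  • {0,1}:  v_{0} + v_{1} = v_{5} + v_{6} — sig = (2; 1,1)
  • {0,3}:  v_{0} + v_{3} = v_{6} + v_{8} — sig = (2; 1,1)
  • {2,3}:  v_{2} + v_{3} = v_{1} + v_{4} — sig = (2; 1,1)
  • {2,8}:  v_{2} + v_{8} = v_{4} + v_{5} — sig = (2; 1,1)
  • {0,2}:  v_{0} + v_{2} = v_{4} + 2·v_{5} + v_{6} — sig = (2; 1,1,2)
  • {1,4,5}:  v_{1} + v_{4} + v_{5} = v_{2} — sig = (3; 1)
  • {5,6,8}:  v_{5} + v_{6} + v_{8} = v_{0} — sig = (3; 1)
  • {4,6,7,9}:  v_{4} + v_{6} + v_{7} + v_{9} = 0 — sig = (4; —)
  • {0,4,7,9}:  v_{0} + v_{4} + v_{7} + v_{9} = v_{5} + v_{8} — sig = (4; 1,1)
  • {2,6,7,9}:  v_{2} + v_{6} + v_{7} + v_{9} = v_{1} + v_{5} — sig = (4; 1,1)

Signatures (|P|; sorted positive RHS coefficients), sorted:
    |P|=2: 7 collections, coeffs (), (), (1,1), (1,1), (1,1), (1,1), (1,1,2)
    |P|=3: 2 collections, coeffs (1), (1)
    |P|=4: 3 collections, coeffs (), (1,1), (1,1)


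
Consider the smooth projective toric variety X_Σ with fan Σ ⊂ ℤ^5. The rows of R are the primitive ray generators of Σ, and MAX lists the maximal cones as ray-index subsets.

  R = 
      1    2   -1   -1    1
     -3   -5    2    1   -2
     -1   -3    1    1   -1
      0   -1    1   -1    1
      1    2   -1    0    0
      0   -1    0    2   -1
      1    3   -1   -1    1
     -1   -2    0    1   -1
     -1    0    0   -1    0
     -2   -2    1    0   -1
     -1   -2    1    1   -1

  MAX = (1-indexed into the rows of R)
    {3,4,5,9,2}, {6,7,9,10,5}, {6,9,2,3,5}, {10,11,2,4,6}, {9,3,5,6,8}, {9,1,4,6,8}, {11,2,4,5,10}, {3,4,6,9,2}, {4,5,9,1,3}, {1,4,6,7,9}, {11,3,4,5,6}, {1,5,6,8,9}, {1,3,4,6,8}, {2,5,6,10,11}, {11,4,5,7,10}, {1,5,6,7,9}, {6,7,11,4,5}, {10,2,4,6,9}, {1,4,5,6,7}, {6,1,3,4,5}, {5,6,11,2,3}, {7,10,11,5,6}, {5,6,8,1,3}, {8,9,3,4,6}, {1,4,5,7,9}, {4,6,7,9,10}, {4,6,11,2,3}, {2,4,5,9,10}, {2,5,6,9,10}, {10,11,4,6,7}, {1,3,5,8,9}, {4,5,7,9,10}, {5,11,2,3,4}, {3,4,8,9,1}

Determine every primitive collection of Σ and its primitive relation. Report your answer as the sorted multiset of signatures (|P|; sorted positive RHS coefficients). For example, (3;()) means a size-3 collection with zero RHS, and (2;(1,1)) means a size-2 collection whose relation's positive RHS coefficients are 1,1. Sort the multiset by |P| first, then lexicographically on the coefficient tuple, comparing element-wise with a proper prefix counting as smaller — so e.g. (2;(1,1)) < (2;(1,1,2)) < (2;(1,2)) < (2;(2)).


16 minimal non-faces of Δ(Σ) (on 11 rays):

  P = {1,11}:  v_{1} + v_{11} = 0  ⇒ sig = (2;())
  P = {3,7}:  v_{3} + v_{7} = 0  ⇒ sig = (2;())
  P = {1,10}:  v_{1} + v_{10} = v_{9}  ⇒ sig = (2;(1))
  P = {2,7}:  v_{2} + v_{7} = v_{10}  ⇒ sig = (2;(1))
  P = {3,10}:  v_{3} + v_{10} = v_{2}  ⇒ sig = (2;(1))
  P = {9,11}:  v_{9} + v_{11} = v_{10}  ⇒ sig = (2;(1))
  P = {1,2}:  v_{1} + v_{2} = v_{3} + v_{9}  ⇒ sig = (2;(1,1))
  P = {7,8}:  v_{7} + v_{8} = v_{1} + v_{6} + v_{9}  ⇒ sig = (2;(1,1,1))
  P = {8,11}:  v_{8} + v_{11} = v_{3} + v_{6} + v_{9}  ⇒ sig = (2;(1,1,1))
  P = {8,10}:  v_{8} + v_{10} = v_{3} + v_{6} + 2·v_{9}  ⇒ sig = (2;(1,1,2))
  P = {2,8}:  v_{2} + v_{8} = 2·v_{3} + v_{6} + 2·v_{9}  ⇒ sig = (2;(1,2,2))
  P = {4,5,8}:  v_{4} + v_{5} + v_{8} = v_{1} + v_{3}  ⇒ sig = (3;(1,1))
  P = {4,5,6,9}:  v_{4} + v_{5} + v_{6} + v_{9} = 0  ⇒ sig = (4;())
  P = {1,3,6,9}:  v_{1} + v_{3} + v_{6} + v_{9} = v_{8}  ⇒ sig = (4;(1))
  P = {4,5,6,10}:  v_{4} + v_{5} + v_{6} + v_{10} = v_{11}  ⇒ sig = (4;(1))
  P = {2,4,5,6}:  v_{2} + v_{4} + v_{5} + v_{6} = v_{3} + v_{11}  ⇒ sig = (4;(1,1))

Signatures (|P|; sorted positive RHS coefficients), sorted:
    |P|=2: 11 collections, coeffs (), (), (1), (1), (1), (1), (1,1), (1,1,1), (1,1,1), (1,1,2), (1,2,2)
    |P|=3: 1 collection, coeffs (1,1)
    |P|=4: 4 collections, coeffs (), (1), (1), (1,1)


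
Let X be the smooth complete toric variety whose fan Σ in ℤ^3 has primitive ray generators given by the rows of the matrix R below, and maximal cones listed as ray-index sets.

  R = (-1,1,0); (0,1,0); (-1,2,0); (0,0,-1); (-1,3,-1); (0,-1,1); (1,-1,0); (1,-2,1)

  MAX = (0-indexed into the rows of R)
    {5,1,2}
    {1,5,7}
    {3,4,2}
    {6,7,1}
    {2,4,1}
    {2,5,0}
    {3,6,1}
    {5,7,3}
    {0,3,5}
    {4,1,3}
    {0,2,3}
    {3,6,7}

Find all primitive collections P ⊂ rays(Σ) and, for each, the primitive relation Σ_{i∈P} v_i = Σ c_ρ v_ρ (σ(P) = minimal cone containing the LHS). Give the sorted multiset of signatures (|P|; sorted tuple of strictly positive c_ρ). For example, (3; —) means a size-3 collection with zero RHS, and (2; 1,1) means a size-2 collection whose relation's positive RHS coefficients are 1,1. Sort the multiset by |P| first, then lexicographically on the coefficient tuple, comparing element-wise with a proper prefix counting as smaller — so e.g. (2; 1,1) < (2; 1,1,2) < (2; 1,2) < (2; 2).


Σ has 14 primitive collections:

  P = {0,6}:  v_{0} + v_{6} = 0 ; sig = (2; —)
  P = {0,1}:  v_{0} + v_{1} = v_{2} ; sig = (2; 1)
  P = {0,7}:  v_{0} + v_{7} = v_{5} ; sig = (2; 1)
  P = {2,6}:  v_{2} + v_{6} = v_{1} ; sig = (2; 1)
  P = {4,5}:  v_{4} + v_{5} = v_{2} ; sig = (2; 1)
  P = {4,7}:  v_{4} + v_{7} = v_{1} ; sig = (2; 1)
  P = {5,6}:  v_{5} + v_{6} = v_{7} ; sig = (2; 1)
  P = {2,7}:  v_{2} + v_{7} = v_{1} + v_{5} ; sig = (2; 1,1)
  P = {0,4}:  v_{0} + v_{4} = 2·v_{2} + v_{3} ; sig = (2; 1,2)
  P = {4,6}:  v_{4} + v_{6} = 2·v_{1} + v_{3} ; sig = (2; 1,2)
  P = {1,3,5}:  v_{1} + v_{3} + v_{5} = 0 ; sig = (3; —)
  P = {1,2,3}:  v_{1} + v_{2} + v_{3} = v_{4} ; sig = (3; 1)
  P = {1,3,7}:  v_{1} + v_{3} + v_{7} = v_{6} ; sig = (3; 1)
  P = {2,3,5}:  v_{2} + v_{3} + v_{5} = v_{0} ; sig = (3; 1)

Signatures (|P|; sorted positive RHS coefficients), sorted:
    |P|=2: 10 collections, coeffs (), (1), (1), (1), (1), (1), (1), (1,1), (1,2), (1,2)
    |P|=3: 4 collections, coeffs (), (1), (1), (1)


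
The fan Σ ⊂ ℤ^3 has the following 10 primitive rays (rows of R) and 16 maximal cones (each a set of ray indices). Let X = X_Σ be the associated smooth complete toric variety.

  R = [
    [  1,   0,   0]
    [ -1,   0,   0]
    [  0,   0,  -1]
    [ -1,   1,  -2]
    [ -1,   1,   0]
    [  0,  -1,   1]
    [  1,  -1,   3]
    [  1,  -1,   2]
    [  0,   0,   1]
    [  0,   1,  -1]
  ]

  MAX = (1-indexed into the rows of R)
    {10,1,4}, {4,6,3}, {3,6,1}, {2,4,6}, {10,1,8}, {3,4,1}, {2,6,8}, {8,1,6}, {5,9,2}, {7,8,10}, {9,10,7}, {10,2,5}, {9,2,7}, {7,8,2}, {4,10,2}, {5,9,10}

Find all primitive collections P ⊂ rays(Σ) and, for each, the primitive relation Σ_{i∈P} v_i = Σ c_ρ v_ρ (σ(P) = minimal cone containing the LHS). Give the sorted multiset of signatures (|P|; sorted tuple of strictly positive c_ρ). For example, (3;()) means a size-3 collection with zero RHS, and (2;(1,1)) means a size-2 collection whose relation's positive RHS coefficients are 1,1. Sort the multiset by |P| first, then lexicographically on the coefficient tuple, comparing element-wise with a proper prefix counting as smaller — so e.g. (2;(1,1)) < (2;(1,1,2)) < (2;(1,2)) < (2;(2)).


Δ(Σ) — 10 vertices, 25 min non-faces:

  P={1,2}:  v_{1} + v_{2} = 0  ⟹  sig = (2;())
  P={3,9}:  v_{3} + v_{9} = 0  ⟹  sig = (2;())
  P={4,8}:  v_{4} + v_{8} = 0  ⟹  sig = (2;())
  P={6,10}:  v_{6} + v_{10} = 0  ⟹  sig = (2;())
  P={3,7}:  v_{3} + v_{7} = v_{8}  ⟹  sig = (2;(1))
  P={4,7}:  v_{4} + v_{7} = v_{9}  ⟹  sig = (2;(1))
  P={8,9}:  v_{8} + v_{9} = v_{7}  ⟹  sig = (2;(1))
  P={1,5}:  v_{1} + v_{5} = v_{9} + v_{10}  ⟹  sig = (2;(1,1))
  P={1,9}:  v_{1} + v_{9} = v_{8} + v_{10}  ⟹  sig = (2;(1,1))
  P={2,3}:  v_{2} + v_{3} = v_{4} + v_{6}  ⟹  sig = (2;(1,1))
  P={3,5}:  v_{3} + v_{5} = v_{2} + v_{10}  ⟹  sig = (2;(1,1))
  P={3,8}:  v_{3} + v_{8} = v_{1} + v_{6}  ⟹  sig = (2;(1,1))
  P={3,10}:  v_{3} + v_{10} = v_{1} + v_{4}  ⟹  sig = (2;(1,1))
  P={4,9}:  v_{4} + v_{9} = v_{2} + v_{10}  ⟹  sig = (2;(1,1))
  P={5,6}:  v_{5} + v_{6} = v_{2} + v_{9}  ⟹  sig = (2;(1,1))
  P={6,9}:  v_{6} + v_{9} = v_{2} + v_{8}  ⟹  sig = (2;(1,1))
  P={1,7}:  v_{1} + v_{7} = 2·v_{8} + v_{10}  ⟹  sig = (2;(1,2))
  P={6,7}:  v_{6} + v_{7} = v_{2} + 2·v_{8}  ⟹  sig = (2;(1,2))
  P={5,8}:  v_{5} + v_{8} = 2·v_{9}  ⟹  sig = (2;(2))
  P={4,5}:  v_{4} + v_{5} = 2·v_{2} + 2·v_{10}  ⟹  sig = (2;(2,2))
  P={5,7}:  v_{5} + v_{7} = 3·v_{9}  ⟹  sig = (2;(3))
  P={1,4,6}:  v_{1} + v_{4} + v_{6} = v_{3}  ⟹  sig = (3;(1))
  P={2,8,10}:  v_{2} + v_{8} + v_{10} = v_{9}  ⟹  sig = (3;(1))
  P={2,9,10}:  v_{2} + v_{9} + v_{10} = v_{5}  ⟹  sig = (3;(1))
  P={2,7,10}:  v_{2} + v_{7} + v_{10} = 2·v_{9}  ⟹  sig = (3;(2))

so the primitive-relation signature multiset is
    |P|=2: 21 collections, coeffs (), (), (), (), (1), (1), (1), (1,1), (1,1), (1,1), (1,1), (1,1), (1,1), (1,1), (1,1), (1,1), (1,2), (1,2), (2), (2,2), (3)
    |P|=3: 4 collections, coeffs (1), (1), (1), (2)


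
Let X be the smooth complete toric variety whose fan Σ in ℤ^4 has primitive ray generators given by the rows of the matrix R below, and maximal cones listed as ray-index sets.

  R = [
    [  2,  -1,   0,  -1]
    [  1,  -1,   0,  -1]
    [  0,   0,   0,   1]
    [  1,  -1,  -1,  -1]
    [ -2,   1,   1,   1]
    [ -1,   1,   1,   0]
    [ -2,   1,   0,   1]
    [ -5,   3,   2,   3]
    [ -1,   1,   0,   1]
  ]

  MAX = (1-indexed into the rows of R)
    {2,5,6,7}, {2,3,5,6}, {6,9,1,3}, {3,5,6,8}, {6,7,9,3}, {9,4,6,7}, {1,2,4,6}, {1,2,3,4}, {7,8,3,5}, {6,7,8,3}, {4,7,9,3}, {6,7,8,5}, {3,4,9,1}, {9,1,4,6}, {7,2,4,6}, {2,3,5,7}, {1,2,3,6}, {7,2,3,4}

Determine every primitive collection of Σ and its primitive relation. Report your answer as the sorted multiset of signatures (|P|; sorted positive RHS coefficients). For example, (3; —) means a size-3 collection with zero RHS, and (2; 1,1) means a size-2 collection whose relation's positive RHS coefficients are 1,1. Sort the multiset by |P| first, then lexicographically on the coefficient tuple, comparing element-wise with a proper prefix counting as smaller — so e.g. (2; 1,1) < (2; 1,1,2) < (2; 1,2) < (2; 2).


Primitive collections (12):

  P={1,7}:  v_{1} + v_{7} = 0  ⟹  sig = (2; —)
  P={2,9}:  v_{2} + v_{9} = 0  ⟹  sig = (2; —)
  P={4,5}:  v_{4} + v_{5} = v_{2} + v_{7}  ⟹  sig = (2; 1,1)
  P={4,8}:  v_{4} + v_{8} = v_{5} + v_{7}  ⟹  sig = (2; 1,1)
  P={1,5}:  v_{1} + v_{5} = v_{2} + v_{3} + v_{6}  ⟹  sig = (2; 1,1,1)
  P={1,8}:  v_{1} + v_{8} = v_{3} + v_{5} + v_{6}  ⟹  sig = (2; 1,1,1)
  P={5,9}:  v_{5} + v_{9} = v_{3} + v_{6} + v_{7}  ⟹  sig = (2; 1,1,1)
  P={2,8}:  v_{2} + v_{8} = 2·v_{5}  ⟹  sig = (2; 2)
  P={8,9}:  v_{8} + v_{9} = 2·v_{3} + 2·v_{6} + 2·v_{7}  ⟹  sig = (2; 2,2,2)
  P={3,4,6}:  v_{3} + v_{4} + v_{6} = 0  ⟹  sig = (3; —)
  P={2,3,6,7}:  v_{2} + v_{3} + v_{6} + v_{7} = v_{5}  ⟹  sig = (4; 1)
  P={3,5,6,7}:  v_{3} + v_{5} + v_{6} + v_{7} = v_{8}  ⟹  sig = (4; 1)

Sorted signature multiset PRS(X):
    |P|=2: 9 collections, coeffs (), (), (1,1), (1,1), (1,1,1), (1,1,1), (1,1,1), (2), (2,2,2)
    |P|=3: 1 collection, coeffs ()
    |P|=4: 2 collections, coeffs (1), (1)


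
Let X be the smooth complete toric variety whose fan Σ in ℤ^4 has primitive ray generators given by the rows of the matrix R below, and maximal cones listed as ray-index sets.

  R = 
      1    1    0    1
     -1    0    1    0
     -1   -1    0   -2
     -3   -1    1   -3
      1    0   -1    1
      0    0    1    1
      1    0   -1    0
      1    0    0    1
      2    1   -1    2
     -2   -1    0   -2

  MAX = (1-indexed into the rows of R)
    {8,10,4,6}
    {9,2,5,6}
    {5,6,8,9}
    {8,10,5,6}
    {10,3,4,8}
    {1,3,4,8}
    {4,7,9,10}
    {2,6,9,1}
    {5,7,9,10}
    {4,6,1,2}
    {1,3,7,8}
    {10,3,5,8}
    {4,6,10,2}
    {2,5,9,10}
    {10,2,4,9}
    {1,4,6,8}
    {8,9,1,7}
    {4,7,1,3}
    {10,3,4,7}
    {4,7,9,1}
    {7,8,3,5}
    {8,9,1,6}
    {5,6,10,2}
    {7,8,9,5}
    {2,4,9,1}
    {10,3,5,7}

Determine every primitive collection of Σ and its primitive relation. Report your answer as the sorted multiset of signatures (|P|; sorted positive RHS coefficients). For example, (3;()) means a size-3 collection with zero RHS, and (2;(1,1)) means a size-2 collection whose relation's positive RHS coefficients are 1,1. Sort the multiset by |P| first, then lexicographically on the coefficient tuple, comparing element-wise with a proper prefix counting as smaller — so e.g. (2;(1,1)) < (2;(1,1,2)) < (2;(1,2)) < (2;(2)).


Primitive collections (15):

  P={2,7}:  v_{2} + v_{7} = 0 ; sig = (2;())
  P={1,5}:  v_{1} + v_{5} = v_{9} ; sig = (2;(1))
  P={2,8}:  v_{2} + v_{8} = v_{6} ; sig = (2;(1))
  P={3,9}:  v_{3} + v_{9} = v_{7} ; sig = (2;(1))
  P={4,5}:  v_{4} + v_{5} = v_{10} ; sig = (2;(1))
  P={6,7}:  v_{6} + v_{7} = v_{8} ; sig = (2;(1))
  P={1,10}:  v_{1} + v_{10} = v_{4} + v_{9} ; sig = (2;(1,1))
  P={2,3}:  v_{2} + v_{3} = v_{4} + v_{8} ; sig = (2;(1,1))
  P={3,6}:  v_{3} + v_{6} = v_{4} + 2·v_{8} ; sig = (2;(1,2))
  P={4,8,9}:  v_{4} + v_{8} + v_{9} = 0 ; sig = (3;())
  P={4,6,9}:  v_{4} + v_{6} + v_{9} = v_{2} ; sig = (3;(1))
  P={4,7,8}:  v_{4} + v_{7} + v_{8} = v_{3} ; sig = (3;(1))
  P={8,9,10}:  v_{8} + v_{9} + v_{10} = v_{5} ; sig = (3;(1))
  P={6,9,10}:  v_{6} + v_{9} + v_{10} = v_{2} + v_{5} ; sig = (3;(1,1))
  P={7,8,10}:  v_{7} + v_{8} + v_{10} = v_{3} + v_{5} ; sig = (3;(1,1))

Sorted signature multiset PRS(X):
[(2;()), (2;(1)), (2;(1)), (2;(1)), (2;(1)), (2;(1)), (2;(1,1)), (2;(1,1)), (2;(1,2)), (3;()), (3;(1)), (3;(1)), (3;(1)), (3;(1,1)), (3;(1,1))]
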